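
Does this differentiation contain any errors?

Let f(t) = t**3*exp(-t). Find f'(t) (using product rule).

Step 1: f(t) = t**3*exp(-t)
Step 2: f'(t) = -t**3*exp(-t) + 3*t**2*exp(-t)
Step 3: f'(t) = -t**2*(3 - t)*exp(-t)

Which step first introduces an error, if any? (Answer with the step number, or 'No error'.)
Step 3

Step 3 is incorrect due to a sign flip.
The step shows: -t**2*(3 - t)*exp(-t)
The correct value should be: t**2*(3 - t)*exp(-t)

Explanation: The sign of the whole expression was flipped: the term t**2*(3 - t)*exp(-t) was incorrectly written as -t**2*(3 - t)*exp(-t)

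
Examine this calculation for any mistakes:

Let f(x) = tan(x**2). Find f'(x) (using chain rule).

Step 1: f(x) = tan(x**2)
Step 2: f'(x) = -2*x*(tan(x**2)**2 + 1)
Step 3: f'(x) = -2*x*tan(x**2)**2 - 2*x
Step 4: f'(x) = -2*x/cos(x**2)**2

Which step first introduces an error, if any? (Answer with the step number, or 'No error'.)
Step 2

Step 2 is incorrect due to a sign flip.
The step shows: -2*x*(tan(x**2)**2 + 1)
The correct value should be: 2*x*(tan(x**2)**2 + 1)

Explanation: The sign of the whole expression was flipped: the term 2*x*(tan(x**2)**2 + 1) was incorrectly written as -2*x*(tan(x**2)**2 + 1)
The later steps are derived from this incorrect expression, so the error originates in Step 2.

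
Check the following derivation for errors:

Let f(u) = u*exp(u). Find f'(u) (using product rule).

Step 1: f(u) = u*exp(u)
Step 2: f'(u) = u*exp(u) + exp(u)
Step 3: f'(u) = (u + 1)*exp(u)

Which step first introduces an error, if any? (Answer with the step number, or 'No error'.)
No error

All steps in this derivation are correct.
The final answer f'(u) = (u + 1)*exp(u) is valid.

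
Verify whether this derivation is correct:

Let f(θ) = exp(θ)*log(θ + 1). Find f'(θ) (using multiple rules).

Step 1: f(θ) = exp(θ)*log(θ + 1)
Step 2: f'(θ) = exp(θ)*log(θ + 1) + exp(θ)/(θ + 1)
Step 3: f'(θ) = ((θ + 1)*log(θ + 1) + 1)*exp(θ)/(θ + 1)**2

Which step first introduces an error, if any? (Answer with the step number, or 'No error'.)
Step 3

Step 3 is incorrect due to a wrong exponent.
The step shows: ((θ + 1)*log(θ + 1) + 1)*exp(θ)/(θ + 1)**2
The correct value should be: ((θ + 1)*log(θ + 1) + 1)*exp(θ)/(θ + 1)

Explanation: The exponent -1 on θ + 1 was incorrectly written as -2: the term ((θ + 1)*log(θ + 1) + 1)*exp(θ)/(θ + 1) was incorrectly written as ((θ + 1)*log(θ + 1) + 1)*exp(θ)/(θ + 1)**2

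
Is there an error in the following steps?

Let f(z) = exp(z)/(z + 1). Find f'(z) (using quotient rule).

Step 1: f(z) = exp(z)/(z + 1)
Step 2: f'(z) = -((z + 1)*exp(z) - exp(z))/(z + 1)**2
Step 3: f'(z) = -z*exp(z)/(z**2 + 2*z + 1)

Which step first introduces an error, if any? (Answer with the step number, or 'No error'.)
Step 2

Step 2 is incorrect due to a sign flip.
The step shows: -((z + 1)*exp(z) - exp(z))/(z + 1)**2
The correct value should be: ((z + 1)*exp(z) - exp(z))/(z + 1)**2

Explanation: The sign of the whole expression was flipped: the term ((z + 1)*exp(z) - exp(z))/(z + 1)**2 was incorrectly written as -((z + 1)*exp(z) - exp(z))/(z + 1)**2
The later steps are derived from this incorrect expression, so the error originates in Step 2.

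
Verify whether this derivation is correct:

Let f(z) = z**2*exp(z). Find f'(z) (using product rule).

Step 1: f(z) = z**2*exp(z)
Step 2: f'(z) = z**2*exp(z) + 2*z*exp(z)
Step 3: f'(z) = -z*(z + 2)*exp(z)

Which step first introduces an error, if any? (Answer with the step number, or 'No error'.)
Step 3

Step 3 is incorrect due to a sign flip.
The step shows: -z*(z + 2)*exp(z)
The correct value should be: z*(z + 2)*exp(z)

Explanation: The sign of the whole expression was flipped: the term z*(z + 2)*exp(z) was incorrectly written as -z*(z + 2)*exp(z)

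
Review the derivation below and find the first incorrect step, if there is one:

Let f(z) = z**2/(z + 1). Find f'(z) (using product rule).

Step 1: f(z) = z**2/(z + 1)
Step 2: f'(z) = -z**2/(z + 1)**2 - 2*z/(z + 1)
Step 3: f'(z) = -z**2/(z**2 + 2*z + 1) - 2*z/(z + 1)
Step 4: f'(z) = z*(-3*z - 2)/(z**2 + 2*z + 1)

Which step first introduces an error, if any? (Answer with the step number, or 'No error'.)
Step 2

Step 2 is incorrect due to a sign flip.
The step shows: -z**2/(z + 1)**2 - 2*z/(z + 1)
The correct value should be: -z**2/(z + 1)**2 + 2*z/(z + 1)

Explanation: The sign of one term was flipped: the term 2*z/(z + 1) was incorrectly written as -2*z/(z + 1)
The later steps are derived from this incorrect expression, so the error originates in Step 2.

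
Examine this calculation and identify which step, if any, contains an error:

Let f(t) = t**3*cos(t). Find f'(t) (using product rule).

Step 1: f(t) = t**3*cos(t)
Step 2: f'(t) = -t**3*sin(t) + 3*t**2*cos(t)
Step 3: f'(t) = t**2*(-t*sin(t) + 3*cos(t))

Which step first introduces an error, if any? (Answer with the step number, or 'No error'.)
No error

All steps in this derivation are correct.
The final answer f'(t) = t**2*(-t*sin(t) + 3*cos(t)) is valid.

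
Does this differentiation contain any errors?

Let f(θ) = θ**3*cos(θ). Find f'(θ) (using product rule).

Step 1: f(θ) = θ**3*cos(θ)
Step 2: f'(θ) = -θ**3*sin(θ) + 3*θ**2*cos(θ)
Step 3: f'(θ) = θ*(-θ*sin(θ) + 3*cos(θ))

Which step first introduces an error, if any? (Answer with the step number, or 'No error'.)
Step 3

Step 3 is incorrect due to a wrong exponent.
The step shows: θ*(-θ*sin(θ) + 3*cos(θ))
The correct value should be: θ**2*(-θ*sin(θ) + 3*cos(θ))

Explanation: The exponent 2 on θ was incorrectly written as 1: the term θ**2*(-θ*sin(θ) + 3*cos(θ)) was incorrectly written as θ*(-θ*sin(θ) + 3*cos(θ))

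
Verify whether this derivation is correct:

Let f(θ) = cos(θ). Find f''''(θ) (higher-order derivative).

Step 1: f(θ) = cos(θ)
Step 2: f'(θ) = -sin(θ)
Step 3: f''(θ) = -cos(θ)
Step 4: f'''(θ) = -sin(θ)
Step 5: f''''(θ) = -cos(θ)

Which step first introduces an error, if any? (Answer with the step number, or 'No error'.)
Step 4

Step 4 is incorrect due to a sign flip.
The step shows: -sin(θ)
The correct value should be: sin(θ)

Explanation: The sign of the whole expression was flipped: the term sin(θ) was incorrectly written as -sin(θ)
The later steps are derived from this incorrect expression, so the error originates in Step 4.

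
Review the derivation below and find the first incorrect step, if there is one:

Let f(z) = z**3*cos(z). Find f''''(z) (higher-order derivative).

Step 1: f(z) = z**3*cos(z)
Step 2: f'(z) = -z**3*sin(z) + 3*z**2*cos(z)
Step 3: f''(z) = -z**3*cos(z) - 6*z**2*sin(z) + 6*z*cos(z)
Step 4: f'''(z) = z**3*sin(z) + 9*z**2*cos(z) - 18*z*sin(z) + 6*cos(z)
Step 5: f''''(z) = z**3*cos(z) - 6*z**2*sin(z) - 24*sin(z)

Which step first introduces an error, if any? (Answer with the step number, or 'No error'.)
Step 4

Step 4 is incorrect due to a sign flip.
The step shows: z**3*sin(z) + 9*z**2*cos(z) - 18*z*sin(z) + 6*cos(z)
The correct value should be: z**3*sin(z) - 9*z**2*cos(z) - 18*z*sin(z) + 6*cos(z)

Explanation: The sign of one term was flipped: the term -9*z**2*cos(z) was incorrectly written as 9*z**2*cos(z)
The later steps are derived from this incorrect expression, so the error originates in Step 4.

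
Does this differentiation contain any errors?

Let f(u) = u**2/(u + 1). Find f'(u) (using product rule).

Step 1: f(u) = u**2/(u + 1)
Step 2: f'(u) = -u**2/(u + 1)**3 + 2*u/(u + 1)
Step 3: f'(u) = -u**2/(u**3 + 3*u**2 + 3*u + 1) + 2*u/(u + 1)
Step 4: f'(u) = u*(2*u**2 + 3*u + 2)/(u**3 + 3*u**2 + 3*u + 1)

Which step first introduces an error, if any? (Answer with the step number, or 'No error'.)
Step 2

Step 2 is incorrect due to a wrong exponent.
The step shows: -u**2/(u + 1)**3 + 2*u/(u + 1)
The correct value should be: -u**2/(u + 1)**2 + 2*u/(u + 1)

Explanation: The exponent -2 on u + 1 was incorrectly written as -3: the term -u**2/(u + 1)**2 was incorrectly written as -u**2/(u + 1)**3
The later steps are derived from this incorrect expression, so the error originates in Step 2.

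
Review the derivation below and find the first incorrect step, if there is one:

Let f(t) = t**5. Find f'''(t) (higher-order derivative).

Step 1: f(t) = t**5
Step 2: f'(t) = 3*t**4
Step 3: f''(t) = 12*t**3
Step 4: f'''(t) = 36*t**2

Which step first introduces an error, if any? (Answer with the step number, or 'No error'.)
Step 2

Step 2 is incorrect due to a wrong coefficient.
The step shows: 3*t**4
The correct value should be: 5*t**4

Explanation: The coefficient 5 was incorrectly written as 3: the term 5*t**4 was incorrectly written as 3*t**4
The later steps are derived from this incorrect expression, so the error originates in Step 2.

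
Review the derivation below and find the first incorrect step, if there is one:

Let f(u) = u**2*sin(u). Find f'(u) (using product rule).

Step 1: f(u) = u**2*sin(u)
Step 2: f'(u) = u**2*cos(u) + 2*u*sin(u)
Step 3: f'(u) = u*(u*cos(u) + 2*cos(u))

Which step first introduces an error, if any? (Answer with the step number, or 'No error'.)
Step 3

Step 3 is incorrect due to a wrong trig function.
The step shows: u*(u*cos(u) + 2*cos(u))
The correct value should be: u*(u*cos(u) + 2*sin(u))

Explanation: sin(u) was incorrectly written as cos(u): the term u*(u*cos(u) + 2*sin(u)) was incorrectly written as u*(u*cos(u) + 2*cos(u))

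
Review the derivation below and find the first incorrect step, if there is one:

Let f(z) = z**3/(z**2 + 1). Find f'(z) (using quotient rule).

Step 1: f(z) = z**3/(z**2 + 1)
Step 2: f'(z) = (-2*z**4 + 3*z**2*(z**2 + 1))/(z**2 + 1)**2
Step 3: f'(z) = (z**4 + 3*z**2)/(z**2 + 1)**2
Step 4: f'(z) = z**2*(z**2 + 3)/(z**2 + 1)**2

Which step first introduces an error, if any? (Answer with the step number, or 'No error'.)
No error

All steps in this derivation are correct.
The final answer f'(z) = z**2*(z**2 + 3)/(z**2 + 1)**2 is valid.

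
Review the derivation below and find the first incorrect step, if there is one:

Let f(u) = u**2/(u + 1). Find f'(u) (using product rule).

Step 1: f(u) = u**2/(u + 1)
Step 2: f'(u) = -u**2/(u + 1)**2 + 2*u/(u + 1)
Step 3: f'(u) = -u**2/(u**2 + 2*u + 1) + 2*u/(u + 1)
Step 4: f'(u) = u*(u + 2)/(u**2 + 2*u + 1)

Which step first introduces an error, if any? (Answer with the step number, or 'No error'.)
No error

All steps in this derivation are correct.
The final answer f'(u) = u*(u + 2)/(u**2 + 2*u + 1) is valid.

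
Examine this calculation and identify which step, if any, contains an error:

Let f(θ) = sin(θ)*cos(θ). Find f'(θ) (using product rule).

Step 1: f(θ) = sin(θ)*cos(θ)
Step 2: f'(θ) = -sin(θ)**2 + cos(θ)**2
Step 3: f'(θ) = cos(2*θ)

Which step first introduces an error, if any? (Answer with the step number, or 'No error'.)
No error

All steps in this derivation are correct.
The final answer f'(θ) = cos(2*θ) is valid.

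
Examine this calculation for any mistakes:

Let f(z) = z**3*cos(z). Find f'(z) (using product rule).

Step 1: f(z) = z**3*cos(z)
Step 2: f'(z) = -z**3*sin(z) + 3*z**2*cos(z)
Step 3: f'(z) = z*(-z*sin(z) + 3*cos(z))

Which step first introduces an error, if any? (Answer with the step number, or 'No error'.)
Step 3

Step 3 is incorrect due to a wrong exponent.
The step shows: z*(-z*sin(z) + 3*cos(z))
The correct value should be: z**2*(-z*sin(z) + 3*cos(z))

Explanation: The exponent 2 on z was incorrectly written as 1: the term z**2*(-z*sin(z) + 3*cos(z)) was incorrectly written as z*(-z*sin(z) + 3*cos(z))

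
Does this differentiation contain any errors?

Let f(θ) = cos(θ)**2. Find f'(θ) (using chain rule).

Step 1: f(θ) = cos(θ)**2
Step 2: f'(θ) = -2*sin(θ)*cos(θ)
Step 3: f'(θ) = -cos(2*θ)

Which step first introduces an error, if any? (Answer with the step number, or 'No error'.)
Step 3

Step 3 is incorrect due to a wrong trig function.
The step shows: -cos(2*θ)
The correct value should be: -sin(2*θ)

Explanation: sin(2*θ) was incorrectly written as cos(2*θ): the term -sin(2*θ) was incorrectly written as -cos(2*θ)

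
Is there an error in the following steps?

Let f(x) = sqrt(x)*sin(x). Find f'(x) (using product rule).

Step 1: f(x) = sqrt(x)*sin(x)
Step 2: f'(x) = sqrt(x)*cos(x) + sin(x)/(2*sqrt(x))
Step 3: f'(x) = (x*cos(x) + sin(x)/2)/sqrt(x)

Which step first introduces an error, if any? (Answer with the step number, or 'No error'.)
No error

All steps in this derivation are correct.
The final answer f'(x) = (x*cos(x) + sin(x)/2)/sqrt(x) is valid.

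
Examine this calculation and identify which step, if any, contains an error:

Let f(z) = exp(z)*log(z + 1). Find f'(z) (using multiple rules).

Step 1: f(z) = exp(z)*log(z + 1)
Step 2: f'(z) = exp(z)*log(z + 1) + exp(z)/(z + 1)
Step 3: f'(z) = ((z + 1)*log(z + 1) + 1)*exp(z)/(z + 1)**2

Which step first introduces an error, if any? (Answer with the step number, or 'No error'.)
Step 3

Step 3 is incorrect due to a wrong exponent.
The step shows: ((z + 1)*log(z + 1) + 1)*exp(z)/(z + 1)**2
The correct value should be: ((z + 1)*log(z + 1) + 1)*exp(z)/(z + 1)

Explanation: The exponent -1 on z + 1 was incorrectly written as -2: the term ((z + 1)*log(z + 1) + 1)*exp(z)/(z + 1) was incorrectly written as ((z + 1)*log(z + 1) + 1)*exp(z)/(z + 1)**2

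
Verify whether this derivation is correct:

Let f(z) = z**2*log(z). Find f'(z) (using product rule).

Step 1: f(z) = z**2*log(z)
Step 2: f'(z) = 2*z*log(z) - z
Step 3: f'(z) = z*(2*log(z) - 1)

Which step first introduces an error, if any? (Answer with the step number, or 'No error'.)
Step 2

Step 2 is incorrect due to a sign flip.
The step shows: 2*z*log(z) - z
The correct value should be: 2*z*log(z) + z

Explanation: The sign of one term was flipped: the term z was incorrectly written as -z
The later steps are derived from this incorrect expression, so the error originates in Step 2.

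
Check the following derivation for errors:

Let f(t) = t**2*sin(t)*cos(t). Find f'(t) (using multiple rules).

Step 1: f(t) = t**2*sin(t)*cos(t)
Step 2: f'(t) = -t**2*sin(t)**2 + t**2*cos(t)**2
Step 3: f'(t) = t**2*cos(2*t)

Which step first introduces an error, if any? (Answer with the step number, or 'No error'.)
Step 2

Step 2 is incorrect due to a dropped term.
The step shows: -t**2*sin(t)**2 + t**2*cos(t)**2
The correct value should be: -t**2*sin(t)**2 + t**2*cos(t)**2 + 2*t*sin(t)*cos(t)

Explanation: A term was dropped: the term 2*t*sin(t)*cos(t) was incorrectly omitted
The later steps are derived from this incorrect expression, so the error originates in Step 2.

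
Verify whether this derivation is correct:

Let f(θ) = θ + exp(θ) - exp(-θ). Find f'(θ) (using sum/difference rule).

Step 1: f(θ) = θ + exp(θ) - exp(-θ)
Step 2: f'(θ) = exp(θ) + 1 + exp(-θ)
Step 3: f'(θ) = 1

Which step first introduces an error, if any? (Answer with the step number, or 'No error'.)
Step 3

Step 3 is incorrect due to a dropped term.
The step shows: 1
The correct value should be: 2*cosh(θ) + 1

Explanation: A term was dropped: the term 2*cosh(θ) was incorrectly omitted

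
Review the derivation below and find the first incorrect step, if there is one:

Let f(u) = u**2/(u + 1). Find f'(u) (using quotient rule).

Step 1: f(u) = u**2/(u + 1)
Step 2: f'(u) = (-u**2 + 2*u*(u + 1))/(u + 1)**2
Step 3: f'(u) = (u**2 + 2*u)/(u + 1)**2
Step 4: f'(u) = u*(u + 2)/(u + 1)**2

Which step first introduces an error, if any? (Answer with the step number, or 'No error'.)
No error

All steps in this derivation are correct.
The final answer f'(u) = u*(u + 2)/(u + 1)**2 is valid.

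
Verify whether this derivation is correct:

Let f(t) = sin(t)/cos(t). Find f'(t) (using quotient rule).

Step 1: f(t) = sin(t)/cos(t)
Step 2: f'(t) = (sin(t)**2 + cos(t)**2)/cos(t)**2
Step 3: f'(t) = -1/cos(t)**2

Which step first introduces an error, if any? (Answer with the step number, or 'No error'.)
Step 3

Step 3 is incorrect due to a sign flip.
The step shows: -1/cos(t)**2
The correct value should be: cos(t)**(-2)

Explanation: The sign of the whole expression was flipped: the term cos(t)**(-2) was incorrectly written as -1/cos(t)**2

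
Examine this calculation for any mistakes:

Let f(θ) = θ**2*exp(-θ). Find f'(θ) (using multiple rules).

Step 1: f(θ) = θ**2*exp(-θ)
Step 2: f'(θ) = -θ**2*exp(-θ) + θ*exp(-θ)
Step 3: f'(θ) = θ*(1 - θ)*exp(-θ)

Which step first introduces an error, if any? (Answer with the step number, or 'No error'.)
Step 2

Step 2 is incorrect due to a wrong coefficient.
The step shows: -θ**2*exp(-θ) + θ*exp(-θ)
The correct value should be: -θ**2*exp(-θ) + 2*θ*exp(-θ)

Explanation: The coefficient 2 was incorrectly written as 1: the term 2*θ*exp(-θ) was incorrectly written as θ*exp(-θ)
The later steps are derived from this incorrect expression, so the error originates in Step 2.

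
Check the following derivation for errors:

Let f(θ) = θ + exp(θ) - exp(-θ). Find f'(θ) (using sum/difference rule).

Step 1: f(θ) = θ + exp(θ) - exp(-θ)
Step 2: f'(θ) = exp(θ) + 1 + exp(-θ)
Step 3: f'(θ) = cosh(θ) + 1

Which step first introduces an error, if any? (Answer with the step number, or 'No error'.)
Step 3

Step 3 is incorrect due to a wrong coefficient.
The step shows: cosh(θ) + 1
The correct value should be: 2*cosh(θ) + 1

Explanation: The coefficient 2 was incorrectly written as 1: the term 2*cosh(θ) was incorrectly written as cosh(θ)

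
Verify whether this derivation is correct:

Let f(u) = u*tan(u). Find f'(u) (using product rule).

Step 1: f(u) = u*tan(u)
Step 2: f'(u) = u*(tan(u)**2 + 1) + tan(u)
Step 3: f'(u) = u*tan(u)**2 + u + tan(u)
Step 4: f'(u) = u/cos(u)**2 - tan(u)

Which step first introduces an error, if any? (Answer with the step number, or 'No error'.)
Step 4

Step 4 is incorrect due to a sign flip.
The step shows: u/cos(u)**2 - tan(u)
The correct value should be: u/cos(u)**2 + tan(u)

Explanation: The sign of one term was flipped: the term tan(u) was incorrectly written as -tan(u)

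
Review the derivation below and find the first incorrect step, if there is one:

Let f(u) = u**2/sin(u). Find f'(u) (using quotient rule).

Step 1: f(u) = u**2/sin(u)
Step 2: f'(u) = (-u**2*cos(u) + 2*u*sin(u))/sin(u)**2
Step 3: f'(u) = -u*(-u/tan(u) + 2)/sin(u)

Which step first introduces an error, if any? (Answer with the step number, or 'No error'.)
Step 3

Step 3 is incorrect due to a sign flip.
The step shows: -u*(-u/tan(u) + 2)/sin(u)
The correct value should be: u*(-u/tan(u) + 2)/sin(u)

Explanation: The sign of the whole expression was flipped: the term u*(-u/tan(u) + 2)/sin(u) was incorrectly written as -u*(-u/tan(u) + 2)/sin(u)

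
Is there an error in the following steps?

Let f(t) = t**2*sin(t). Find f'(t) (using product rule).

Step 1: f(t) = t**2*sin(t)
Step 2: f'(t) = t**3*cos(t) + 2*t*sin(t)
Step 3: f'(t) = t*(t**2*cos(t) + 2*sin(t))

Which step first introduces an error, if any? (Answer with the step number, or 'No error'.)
Step 2

Step 2 is incorrect due to a wrong exponent.
The step shows: t**3*cos(t) + 2*t*sin(t)
The correct value should be: t**2*cos(t) + 2*t*sin(t)

Explanation: The exponent 2 on t was incorrectly written as 3: the term t**2*cos(t) was incorrectly written as t**3*cos(t)
The later steps are derived from this incorrect expression, so the error originates in Step 2.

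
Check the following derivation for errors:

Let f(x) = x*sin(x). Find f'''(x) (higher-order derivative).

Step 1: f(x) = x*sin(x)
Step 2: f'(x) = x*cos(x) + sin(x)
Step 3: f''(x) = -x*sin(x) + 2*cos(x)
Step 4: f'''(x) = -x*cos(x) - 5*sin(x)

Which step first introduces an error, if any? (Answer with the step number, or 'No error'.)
Step 4

Step 4 is incorrect due to a wrong coefficient.
The step shows: -x*cos(x) - 5*sin(x)
The correct value should be: -x*cos(x) - 3*sin(x)

Explanation: The coefficient -3 was incorrectly written as -5: the term -3*sin(x) was incorrectly written as -5*sin(x)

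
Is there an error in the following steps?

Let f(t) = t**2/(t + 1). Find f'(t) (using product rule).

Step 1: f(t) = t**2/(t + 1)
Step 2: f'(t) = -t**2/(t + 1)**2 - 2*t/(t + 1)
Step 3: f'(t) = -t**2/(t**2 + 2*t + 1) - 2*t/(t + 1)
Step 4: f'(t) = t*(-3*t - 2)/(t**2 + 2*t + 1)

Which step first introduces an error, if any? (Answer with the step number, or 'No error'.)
Step 2

Step 2 is incorrect due to a sign flip.
The step shows: -t**2/(t + 1)**2 - 2*t/(t + 1)
The correct value should be: -t**2/(t + 1)**2 + 2*t/(t + 1)

Explanation: The sign of one term was flipped: the term 2*t/(t + 1) was incorrectly written as -2*t/(t + 1)
The later steps are derived from this incorrect expression, so the error originates in Step 2.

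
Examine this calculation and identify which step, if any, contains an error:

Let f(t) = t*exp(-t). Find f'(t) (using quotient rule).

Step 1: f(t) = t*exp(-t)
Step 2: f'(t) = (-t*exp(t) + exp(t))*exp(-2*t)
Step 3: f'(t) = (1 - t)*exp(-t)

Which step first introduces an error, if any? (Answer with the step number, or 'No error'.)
No error

All steps in this derivation are correct.
The final answer f'(t) = (1 - t)*exp(-t) is valid.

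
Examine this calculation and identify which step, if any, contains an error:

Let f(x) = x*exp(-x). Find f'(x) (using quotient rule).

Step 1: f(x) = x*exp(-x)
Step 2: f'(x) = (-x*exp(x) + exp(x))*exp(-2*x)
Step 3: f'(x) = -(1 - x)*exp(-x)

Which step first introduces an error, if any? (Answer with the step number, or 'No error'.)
Step 3

Step 3 is incorrect due to a sign flip.
The step shows: -(1 - x)*exp(-x)
The correct value should be: (1 - x)*exp(-x)

Explanation: The sign of the whole expression was flipped: the term (1 - x)*exp(-x) was incorrectly written as -(1 - x)*exp(-x)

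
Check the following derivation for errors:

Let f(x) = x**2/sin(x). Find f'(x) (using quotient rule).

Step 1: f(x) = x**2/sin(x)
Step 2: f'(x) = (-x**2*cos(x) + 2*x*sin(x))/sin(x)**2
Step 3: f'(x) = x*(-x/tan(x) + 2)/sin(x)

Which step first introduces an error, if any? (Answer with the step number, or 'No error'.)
No error

All steps in this derivation are correct.
The final answer f'(x) = x*(-x/tan(x) + 2)/sin(x) is valid.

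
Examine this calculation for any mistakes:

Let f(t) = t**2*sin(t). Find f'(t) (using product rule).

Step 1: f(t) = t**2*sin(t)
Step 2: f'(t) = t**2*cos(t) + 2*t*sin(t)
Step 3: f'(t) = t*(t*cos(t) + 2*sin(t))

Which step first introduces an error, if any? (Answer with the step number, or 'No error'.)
No error

All steps in this derivation are correct.
The final answer f'(t) = t*(t*cos(t) + 2*sin(t)) is valid.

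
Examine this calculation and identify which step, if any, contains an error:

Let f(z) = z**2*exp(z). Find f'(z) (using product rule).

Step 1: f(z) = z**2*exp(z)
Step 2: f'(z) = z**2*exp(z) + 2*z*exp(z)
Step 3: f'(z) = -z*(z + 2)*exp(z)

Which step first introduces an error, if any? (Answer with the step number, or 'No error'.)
Step 3

Step 3 is incorrect due to a sign flip.
The step shows: -z*(z + 2)*exp(z)
The correct value should be: z*(z + 2)*exp(z)

Explanation: The sign of the whole expression was flipped: the term z*(z + 2)*exp(z) was incorrectly written as -z*(z + 2)*exp(z)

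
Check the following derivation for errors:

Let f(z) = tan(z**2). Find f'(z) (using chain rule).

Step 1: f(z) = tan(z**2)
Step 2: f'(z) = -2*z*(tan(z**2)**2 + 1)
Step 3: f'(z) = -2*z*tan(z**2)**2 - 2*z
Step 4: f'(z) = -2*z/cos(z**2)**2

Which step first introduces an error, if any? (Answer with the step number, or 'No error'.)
Step 2

Step 2 is incorrect due to a sign flip.
The step shows: -2*z*(tan(z**2)**2 + 1)
The correct value should be: 2*z*(tan(z**2)**2 + 1)

Explanation: The sign of the whole expression was flipped: the term 2*z*(tan(z**2)**2 + 1) was incorrectly written as -2*z*(tan(z**2)**2 + 1)
The later steps are derived from this incorrect expression, so the error originates in Step 2.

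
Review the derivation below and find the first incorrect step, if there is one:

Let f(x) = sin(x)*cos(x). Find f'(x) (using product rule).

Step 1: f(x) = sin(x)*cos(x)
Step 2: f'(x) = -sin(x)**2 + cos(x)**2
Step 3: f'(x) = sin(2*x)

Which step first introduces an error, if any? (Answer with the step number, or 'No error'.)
Step 3

Step 3 is incorrect due to a wrong trig function.
The step shows: sin(2*x)
The correct value should be: cos(2*x)

Explanation: cos(2*x) was incorrectly written as sin(2*x): the term cos(2*x) was incorrectly written as sin(2*x)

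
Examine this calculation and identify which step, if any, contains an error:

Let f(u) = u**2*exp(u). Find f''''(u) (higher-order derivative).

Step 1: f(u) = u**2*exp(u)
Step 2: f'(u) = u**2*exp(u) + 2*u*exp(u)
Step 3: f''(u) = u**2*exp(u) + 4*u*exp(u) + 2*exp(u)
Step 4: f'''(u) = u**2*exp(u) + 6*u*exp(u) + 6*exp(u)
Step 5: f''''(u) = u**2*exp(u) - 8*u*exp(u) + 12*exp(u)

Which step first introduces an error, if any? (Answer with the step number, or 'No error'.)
Step 5

Step 5 is incorrect due to a sign flip.
The step shows: u**2*exp(u) - 8*u*exp(u) + 12*exp(u)
The correct value should be: u**2*exp(u) + 8*u*exp(u) + 12*exp(u)

Explanation: The sign of one term was flipped: the term 8*u*exp(u) was incorrectly written as -8*u*exp(u)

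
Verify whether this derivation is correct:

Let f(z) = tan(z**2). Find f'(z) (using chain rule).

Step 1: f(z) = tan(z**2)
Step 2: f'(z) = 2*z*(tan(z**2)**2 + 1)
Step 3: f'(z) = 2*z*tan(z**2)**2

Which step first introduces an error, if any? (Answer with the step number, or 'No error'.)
Step 3

Step 3 is incorrect due to a dropped term.
The step shows: 2*z*tan(z**2)**2
The correct value should be: 2*z*tan(z**2)**2 + 2*z

Explanation: A term was dropped: the term 2*z was incorrectly omitted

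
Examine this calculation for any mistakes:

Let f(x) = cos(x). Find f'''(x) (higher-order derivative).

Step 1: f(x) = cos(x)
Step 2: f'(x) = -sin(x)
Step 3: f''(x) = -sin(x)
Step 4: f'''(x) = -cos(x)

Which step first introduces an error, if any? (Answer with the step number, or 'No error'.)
Step 3

Step 3 is incorrect due to a wrong trig function.
The step shows: -sin(x)
The correct value should be: -cos(x)

Explanation: cos(x) was incorrectly written as sin(x): the term -cos(x) was incorrectly written as -sin(x)
The later steps are derived from this incorrect expression, so the error originates in Step 3.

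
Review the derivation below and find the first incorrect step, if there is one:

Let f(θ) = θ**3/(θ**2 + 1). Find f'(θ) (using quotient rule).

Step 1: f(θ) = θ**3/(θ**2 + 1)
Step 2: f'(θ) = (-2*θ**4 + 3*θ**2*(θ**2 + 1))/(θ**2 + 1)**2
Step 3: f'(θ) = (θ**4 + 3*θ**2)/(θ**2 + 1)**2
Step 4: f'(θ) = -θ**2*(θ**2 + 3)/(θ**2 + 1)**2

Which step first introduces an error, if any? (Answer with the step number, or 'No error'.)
Step 4

Step 4 is incorrect due to a sign flip.
The step shows: -θ**2*(θ**2 + 3)/(θ**2 + 1)**2
The correct value should be: θ**2*(θ**2 + 3)/(θ**2 + 1)**2

Explanation: The sign of the whole expression was flipped: the term θ**2*(θ**2 + 3)/(θ**2 + 1)**2 was incorrectly written as -θ**2*(θ**2 + 3)/(θ**2 + 1)**2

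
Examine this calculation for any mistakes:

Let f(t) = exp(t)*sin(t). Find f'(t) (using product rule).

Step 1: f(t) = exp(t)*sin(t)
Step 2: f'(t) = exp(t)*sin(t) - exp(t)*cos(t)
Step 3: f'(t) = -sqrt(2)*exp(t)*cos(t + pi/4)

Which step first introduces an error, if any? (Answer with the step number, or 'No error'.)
Step 2

Step 2 is incorrect due to a sign flip.
The step shows: exp(t)*sin(t) - exp(t)*cos(t)
The correct value should be: exp(t)*sin(t) + exp(t)*cos(t)

Explanation: The sign of one term was flipped: the term exp(t)*cos(t) was incorrectly written as -exp(t)*cos(t)
The later steps are derived from this incorrect expression, so the error originates in Step 2.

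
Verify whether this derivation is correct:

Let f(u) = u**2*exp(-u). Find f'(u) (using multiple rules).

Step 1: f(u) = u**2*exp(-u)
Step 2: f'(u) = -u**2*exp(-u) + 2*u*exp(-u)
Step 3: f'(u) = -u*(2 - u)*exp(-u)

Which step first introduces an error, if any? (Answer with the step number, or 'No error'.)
Step 3

Step 3 is incorrect due to a sign flip.
The step shows: -u*(2 - u)*exp(-u)
The correct value should be: u*(2 - u)*exp(-u)

Explanation: The sign of the whole expression was flipped: the term u*(2 - u)*exp(-u) was incorrectly written as -u*(2 - u)*exp(-u)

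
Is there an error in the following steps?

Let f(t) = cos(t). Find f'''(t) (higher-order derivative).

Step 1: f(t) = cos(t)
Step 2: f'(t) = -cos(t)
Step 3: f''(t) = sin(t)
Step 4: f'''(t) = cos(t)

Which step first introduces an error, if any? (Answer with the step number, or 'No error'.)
Step 2

Step 2 is incorrect due to a wrong trig function.
The step shows: -cos(t)
The correct value should be: -sin(t)

Explanation: sin(t) was incorrectly written as cos(t): the term -sin(t) was incorrectly written as -cos(t)
The later steps are derived from this incorrect expression, so the error originates in Step 2.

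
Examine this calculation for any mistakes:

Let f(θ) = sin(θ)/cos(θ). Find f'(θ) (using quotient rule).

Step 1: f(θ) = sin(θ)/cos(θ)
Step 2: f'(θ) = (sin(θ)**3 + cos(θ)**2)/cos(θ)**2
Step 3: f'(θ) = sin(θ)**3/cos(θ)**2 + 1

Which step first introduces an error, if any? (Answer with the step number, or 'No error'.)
Step 2

Step 2 is incorrect due to a wrong exponent.
The step shows: (sin(θ)**3 + cos(θ)**2)/cos(θ)**2
The correct value should be: (sin(θ)**2 + cos(θ)**2)/cos(θ)**2

Explanation: The exponent 2 on sin(θ) was incorrectly written as 3: the term (sin(θ)**2 + cos(θ)**2)/cos(θ)**2 was incorrectly written as (sin(θ)**3 + cos(θ)**2)/cos(θ)**2
The later steps are derived from this incorrect expression, so the error originates in Step 2.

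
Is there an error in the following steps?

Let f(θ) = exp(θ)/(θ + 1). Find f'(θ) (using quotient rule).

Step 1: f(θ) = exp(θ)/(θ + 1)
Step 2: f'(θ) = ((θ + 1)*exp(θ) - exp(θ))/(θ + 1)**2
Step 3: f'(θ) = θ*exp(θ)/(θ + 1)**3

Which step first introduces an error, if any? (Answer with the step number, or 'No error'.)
Step 3

Step 3 is incorrect due to a wrong exponent.
The step shows: θ*exp(θ)/(θ + 1)**3
The correct value should be: θ*exp(θ)/(θ + 1)**2

Explanation: The exponent -2 on θ + 1 was incorrectly written as -3: the term θ*exp(θ)/(θ + 1)**2 was incorrectly written as θ*exp(θ)/(θ + 1)**3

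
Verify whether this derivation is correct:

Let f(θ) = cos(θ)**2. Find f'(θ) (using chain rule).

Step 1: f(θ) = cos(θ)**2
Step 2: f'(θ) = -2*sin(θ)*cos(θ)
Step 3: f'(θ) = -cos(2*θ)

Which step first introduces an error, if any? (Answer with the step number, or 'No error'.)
Step 3

Step 3 is incorrect due to a wrong trig function.
The step shows: -cos(2*θ)
The correct value should be: -sin(2*θ)

Explanation: sin(2*θ) was incorrectly written as cos(2*θ): the term -sin(2*θ) was incorrectly written as -cos(2*θ)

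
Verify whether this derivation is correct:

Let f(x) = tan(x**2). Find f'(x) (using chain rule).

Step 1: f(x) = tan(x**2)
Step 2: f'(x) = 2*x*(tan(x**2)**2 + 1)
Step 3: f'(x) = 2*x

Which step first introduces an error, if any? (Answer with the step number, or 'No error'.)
Step 3

Step 3 is incorrect due to a dropped term.
The step shows: 2*x
The correct value should be: 2*x*tan(x**2)**2 + 2*x

Explanation: A term was dropped: the term 2*x*tan(x**2)**2 was incorrectly omitted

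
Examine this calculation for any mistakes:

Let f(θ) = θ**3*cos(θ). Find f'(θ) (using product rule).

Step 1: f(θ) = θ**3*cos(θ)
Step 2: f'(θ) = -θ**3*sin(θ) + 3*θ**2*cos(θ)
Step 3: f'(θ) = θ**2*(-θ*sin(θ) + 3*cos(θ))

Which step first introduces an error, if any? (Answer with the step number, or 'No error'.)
No error

All steps in this derivation are correct.
The final answer f'(θ) = θ**2*(-θ*sin(θ) + 3*cos(θ)) is valid.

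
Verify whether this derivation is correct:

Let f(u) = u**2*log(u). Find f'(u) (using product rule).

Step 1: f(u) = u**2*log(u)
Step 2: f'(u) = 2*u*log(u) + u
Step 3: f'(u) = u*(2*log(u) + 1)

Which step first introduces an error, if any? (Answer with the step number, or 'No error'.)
No error

All steps in this derivation are correct.
The final answer f'(u) = u*(2*log(u) + 1) is valid.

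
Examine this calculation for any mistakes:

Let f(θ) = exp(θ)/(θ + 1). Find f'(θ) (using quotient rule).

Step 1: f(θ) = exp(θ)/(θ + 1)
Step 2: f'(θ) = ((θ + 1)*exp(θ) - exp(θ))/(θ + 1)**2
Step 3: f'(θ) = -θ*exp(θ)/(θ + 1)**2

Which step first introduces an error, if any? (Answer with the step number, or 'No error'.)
Step 3

Step 3 is incorrect due to a sign flip.
The step shows: -θ*exp(θ)/(θ + 1)**2
The correct value should be: θ*exp(θ)/(θ + 1)**2

Explanation: The sign of the whole expression was flipped: the term θ*exp(θ)/(θ + 1)**2 was incorrectly written as -θ*exp(θ)/(θ + 1)**2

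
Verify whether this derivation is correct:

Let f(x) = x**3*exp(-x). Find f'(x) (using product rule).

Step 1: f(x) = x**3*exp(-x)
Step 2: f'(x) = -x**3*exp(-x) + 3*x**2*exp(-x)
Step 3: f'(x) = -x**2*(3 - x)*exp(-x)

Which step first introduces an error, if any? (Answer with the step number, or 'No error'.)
Step 3

Step 3 is incorrect due to a sign flip.
The step shows: -x**2*(3 - x)*exp(-x)
The correct value should be: x**2*(3 - x)*exp(-x)

Explanation: The sign of the whole expression was flipped: the term x**2*(3 - x)*exp(-x) was incorrectly written as -x**2*(3 - x)*exp(-x)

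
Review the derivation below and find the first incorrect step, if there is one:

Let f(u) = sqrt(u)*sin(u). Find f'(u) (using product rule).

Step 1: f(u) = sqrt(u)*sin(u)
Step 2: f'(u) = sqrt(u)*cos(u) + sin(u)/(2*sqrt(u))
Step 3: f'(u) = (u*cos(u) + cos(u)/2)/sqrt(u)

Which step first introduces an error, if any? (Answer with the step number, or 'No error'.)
Step 3

Step 3 is incorrect due to a wrong trig function.
The step shows: (u*cos(u) + cos(u)/2)/sqrt(u)
The correct value should be: (u*cos(u) + sin(u)/2)/sqrt(u)

Explanation: sin(u) was incorrectly written as cos(u): the term (u*cos(u) + sin(u)/2)/sqrt(u) was incorrectly written as (u*cos(u) + cos(u)/2)/sqrt(u)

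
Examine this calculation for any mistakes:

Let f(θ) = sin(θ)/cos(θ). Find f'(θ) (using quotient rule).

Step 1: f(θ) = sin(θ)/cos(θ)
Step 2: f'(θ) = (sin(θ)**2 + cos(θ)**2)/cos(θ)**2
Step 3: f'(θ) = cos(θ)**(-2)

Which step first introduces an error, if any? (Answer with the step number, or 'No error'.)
No error

All steps in this derivation are correct.
The final answer f'(θ) = cos(θ)**(-2) is valid.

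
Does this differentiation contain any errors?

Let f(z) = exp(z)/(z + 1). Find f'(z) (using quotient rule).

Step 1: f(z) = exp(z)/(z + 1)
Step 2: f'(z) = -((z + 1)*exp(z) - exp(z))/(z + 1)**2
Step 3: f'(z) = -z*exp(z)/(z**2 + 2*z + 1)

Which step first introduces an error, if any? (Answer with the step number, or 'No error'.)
Step 2

Step 2 is incorrect due to a sign flip.
The step shows: -((z + 1)*exp(z) - exp(z))/(z + 1)**2
The correct value should be: ((z + 1)*exp(z) - exp(z))/(z + 1)**2

Explanation: The sign of the whole expression was flipped: the term ((z + 1)*exp(z) - exp(z))/(z + 1)**2 was incorrectly written as -((z + 1)*exp(z) - exp(z))/(z + 1)**2
The later steps are derived from this incorrect expression, so the error originates in Step 2.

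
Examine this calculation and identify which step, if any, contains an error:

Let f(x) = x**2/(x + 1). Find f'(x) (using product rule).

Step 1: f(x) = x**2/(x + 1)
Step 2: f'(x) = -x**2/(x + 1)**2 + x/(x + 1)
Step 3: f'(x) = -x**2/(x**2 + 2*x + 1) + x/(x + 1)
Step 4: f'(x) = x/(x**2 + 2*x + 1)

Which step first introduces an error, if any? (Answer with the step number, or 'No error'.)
Step 2

Step 2 is incorrect due to a wrong coefficient.
The step shows: -x**2/(x + 1)**2 + x/(x + 1)
The correct value should be: -x**2/(x + 1)**2 + 2*x/(x + 1)

Explanation: The coefficient 2 was incorrectly written as 1: the term 2*x/(x + 1) was incorrectly written as x/(x + 1)
The later steps are derived from this incorrect expression, so the error originates in Step 2.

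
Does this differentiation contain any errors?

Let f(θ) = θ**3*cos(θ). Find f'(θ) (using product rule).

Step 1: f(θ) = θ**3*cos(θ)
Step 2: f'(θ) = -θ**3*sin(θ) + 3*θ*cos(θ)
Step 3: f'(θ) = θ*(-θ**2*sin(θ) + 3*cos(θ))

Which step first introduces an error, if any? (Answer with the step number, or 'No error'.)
Step 2

Step 2 is incorrect due to a wrong exponent.
The step shows: -θ**3*sin(θ) + 3*θ*cos(θ)
The correct value should be: -θ**3*sin(θ) + 3*θ**2*cos(θ)

Explanation: The exponent 2 on θ was incorrectly written as 1: the term 3*θ**2*cos(θ) was incorrectly written as 3*θ*cos(θ)
The later steps are derived from this incorrect expression, so the error originates in Step 2.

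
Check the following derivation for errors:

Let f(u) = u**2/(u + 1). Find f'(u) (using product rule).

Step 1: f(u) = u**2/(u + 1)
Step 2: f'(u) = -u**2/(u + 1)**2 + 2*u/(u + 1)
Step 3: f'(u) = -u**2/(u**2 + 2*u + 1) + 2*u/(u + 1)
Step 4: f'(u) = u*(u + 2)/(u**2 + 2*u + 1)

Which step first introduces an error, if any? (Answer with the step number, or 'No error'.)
No error

All steps in this derivation are correct.
The final answer f'(u) = u*(u + 2)/(u**2 + 2*u + 1) is valid.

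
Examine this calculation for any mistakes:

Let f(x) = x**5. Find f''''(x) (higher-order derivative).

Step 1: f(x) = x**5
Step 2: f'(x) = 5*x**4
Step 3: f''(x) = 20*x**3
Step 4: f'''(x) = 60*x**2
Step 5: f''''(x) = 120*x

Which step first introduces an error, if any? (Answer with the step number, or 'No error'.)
No error

All steps in this derivation are correct.
The final answer f''''(x) = 120*x is valid.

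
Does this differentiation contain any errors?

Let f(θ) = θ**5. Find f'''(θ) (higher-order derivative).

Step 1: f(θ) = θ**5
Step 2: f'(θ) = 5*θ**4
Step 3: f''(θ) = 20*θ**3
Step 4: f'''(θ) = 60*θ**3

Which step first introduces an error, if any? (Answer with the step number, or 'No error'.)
Step 4

Step 4 is incorrect due to a wrong exponent.
The step shows: 60*θ**3
The correct value should be: 60*θ**2

Explanation: The exponent 2 on θ was incorrectly written as 3: the term 60*θ**2 was incorrectly written as 60*θ**3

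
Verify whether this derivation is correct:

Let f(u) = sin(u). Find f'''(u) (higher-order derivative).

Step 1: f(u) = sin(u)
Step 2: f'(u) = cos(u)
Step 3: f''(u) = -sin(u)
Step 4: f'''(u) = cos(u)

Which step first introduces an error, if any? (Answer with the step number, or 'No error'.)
Step 4

Step 4 is incorrect due to a sign flip.
The step shows: cos(u)
The correct value should be: -cos(u)

Explanation: The sign of the whole expression was flipped: the term -cos(u) was incorrectly written as cos(u)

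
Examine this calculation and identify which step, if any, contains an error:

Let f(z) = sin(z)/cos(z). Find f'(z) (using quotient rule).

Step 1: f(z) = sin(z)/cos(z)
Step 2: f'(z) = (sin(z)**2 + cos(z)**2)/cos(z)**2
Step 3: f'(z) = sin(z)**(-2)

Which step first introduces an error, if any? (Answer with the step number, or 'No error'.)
Step 3

Step 3 is incorrect due to a wrong trig function.
The step shows: sin(z)**(-2)
The correct value should be: cos(z)**(-2)

Explanation: cos(z) was incorrectly written as sin(z): the term cos(z)**(-2) was incorrectly written as sin(z)**(-2)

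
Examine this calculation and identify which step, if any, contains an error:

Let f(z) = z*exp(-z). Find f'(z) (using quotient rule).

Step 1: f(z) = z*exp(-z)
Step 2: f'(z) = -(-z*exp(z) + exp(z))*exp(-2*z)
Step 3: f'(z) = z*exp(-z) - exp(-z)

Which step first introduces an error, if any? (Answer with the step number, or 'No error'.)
Step 2

Step 2 is incorrect due to a sign flip.
The step shows: -(-z*exp(z) + exp(z))*exp(-2*z)
The correct value should be: (-z*exp(z) + exp(z))*exp(-2*z)

Explanation: The sign of the whole expression was flipped: the term (-z*exp(z) + exp(z))*exp(-2*z) was incorrectly written as -(-z*exp(z) + exp(z))*exp(-2*z)
The later steps are derived from this incorrect expression, so the error originates in Step 2.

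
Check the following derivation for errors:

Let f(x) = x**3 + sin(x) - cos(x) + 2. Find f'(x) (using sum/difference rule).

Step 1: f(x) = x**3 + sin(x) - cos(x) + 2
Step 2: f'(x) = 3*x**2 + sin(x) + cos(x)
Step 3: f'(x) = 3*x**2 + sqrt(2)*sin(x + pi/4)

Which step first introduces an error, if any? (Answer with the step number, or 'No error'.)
No error

All steps in this derivation are correct.
The final answer f'(x) = 3*x**2 + sqrt(2)*sin(x + pi/4) is valid.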